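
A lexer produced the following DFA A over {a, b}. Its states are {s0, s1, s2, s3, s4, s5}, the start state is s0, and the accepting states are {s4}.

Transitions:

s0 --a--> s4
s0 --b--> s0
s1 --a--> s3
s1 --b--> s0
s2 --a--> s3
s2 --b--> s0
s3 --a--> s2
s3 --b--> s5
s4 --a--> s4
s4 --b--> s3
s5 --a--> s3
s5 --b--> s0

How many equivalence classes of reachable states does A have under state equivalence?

First remove the unreachable states {s1}; 5 states remain.
P0 = {s4} | {s0,s2,s3,s5}.
Split {s0,s2,s3,s5} by δ(·,a) → {s2,s3,s5} and {s0}.
Refine {s2,s3,s5} on symbol b: members go to different blocks, giving {s2,s5} and {s3}.
Stable partition: {s4} | {s2,s5} | {s0} | {s3} — 4 equivalence classes.

4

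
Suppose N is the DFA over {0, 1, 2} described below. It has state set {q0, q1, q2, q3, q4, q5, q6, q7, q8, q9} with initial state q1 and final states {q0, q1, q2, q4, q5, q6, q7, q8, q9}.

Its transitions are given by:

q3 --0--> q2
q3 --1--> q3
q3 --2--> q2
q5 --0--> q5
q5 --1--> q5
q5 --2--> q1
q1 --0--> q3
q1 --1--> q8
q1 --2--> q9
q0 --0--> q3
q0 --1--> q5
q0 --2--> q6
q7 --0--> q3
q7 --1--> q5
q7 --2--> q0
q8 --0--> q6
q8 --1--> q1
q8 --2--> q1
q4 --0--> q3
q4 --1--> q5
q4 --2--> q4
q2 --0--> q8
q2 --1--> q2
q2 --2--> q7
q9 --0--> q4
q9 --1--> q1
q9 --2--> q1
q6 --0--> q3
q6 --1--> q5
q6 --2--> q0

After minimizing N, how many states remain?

6

Every state is reachable, so we keep all 10.
P0 = {q0,q1,q2,q4,q5,q6,q7,q8,q9} | {q3}.
On input 0, block {q0,q1,q2,q4,q5,q6,q7,q8,q9} splits into {q0,q1,q4,q6,q7} and {q2,q5,q8,q9}.
On input 2, block {q0,q1,q4,q6,q7} splits into {q0,q4,q6,q7} and {q1}.
Split {q2,q5,q8,q9} by δ(·,0) → {q2,q5} and {q8,q9}.
On input 0, block {q2,q5} splits into {q2} and {q5}.
Stable partition: {q0,q4,q6,q7} | {q3} | {q2} | {q1} | {q8,q9} | {q5} — 6 equivalence classes.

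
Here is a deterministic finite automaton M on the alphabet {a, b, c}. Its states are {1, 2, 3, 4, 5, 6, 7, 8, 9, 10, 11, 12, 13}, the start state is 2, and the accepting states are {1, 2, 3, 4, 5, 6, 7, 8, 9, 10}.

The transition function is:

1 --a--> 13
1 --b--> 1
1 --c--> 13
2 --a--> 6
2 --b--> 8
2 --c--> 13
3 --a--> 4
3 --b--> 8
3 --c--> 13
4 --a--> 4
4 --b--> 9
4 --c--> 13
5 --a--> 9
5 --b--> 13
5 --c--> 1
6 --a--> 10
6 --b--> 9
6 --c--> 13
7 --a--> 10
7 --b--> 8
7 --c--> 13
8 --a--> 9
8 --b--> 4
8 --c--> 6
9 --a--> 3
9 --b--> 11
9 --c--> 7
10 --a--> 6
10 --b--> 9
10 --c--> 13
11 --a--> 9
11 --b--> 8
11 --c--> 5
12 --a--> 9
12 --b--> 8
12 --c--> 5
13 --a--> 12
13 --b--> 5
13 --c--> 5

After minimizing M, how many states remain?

Start with accepting vs non-accepting: {1,2,3,4,5,6,7,8,9,10} | {11,12,13}.
Split {1,2,3,4,5,6,7,8,9,10} by δ(·,a) → {2,3,4,5,6,7,8,9,10} and {1}.
Refine {2,3,4,5,6,7,8,9,10} on symbol b: members go to different blocks, giving {2,3,4,6,7,8,10} and {5,9}.
On input a, block {2,3,4,6,7,8,10} splits into {2,3,4,6,7,10} and {8}.
On input b, block {2,3,4,6,7,10} splits into {2,3,7} and {4,6,10}.
Split {11,12,13} by δ(·,a) → {11,12} and {13}.
On input a, block {5,9} splits into {5} and {9}.
Stable partition: {2,3,7} | {11,12} | {1} | {5} | {8} | {4,6,10} | {13} | {9} — 8 equivalence classes.

8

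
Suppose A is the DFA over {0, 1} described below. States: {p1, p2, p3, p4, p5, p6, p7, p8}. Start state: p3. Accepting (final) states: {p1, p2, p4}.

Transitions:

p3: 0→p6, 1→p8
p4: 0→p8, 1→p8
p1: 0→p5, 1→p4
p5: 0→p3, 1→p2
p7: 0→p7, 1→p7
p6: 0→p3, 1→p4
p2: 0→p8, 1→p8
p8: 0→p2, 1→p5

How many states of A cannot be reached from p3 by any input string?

2

Starting at p3 and following transitions, the reachable set is {p2, p3, p4, p5, p6, p8}. That leaves p1, p7 unreachable — 2 in total.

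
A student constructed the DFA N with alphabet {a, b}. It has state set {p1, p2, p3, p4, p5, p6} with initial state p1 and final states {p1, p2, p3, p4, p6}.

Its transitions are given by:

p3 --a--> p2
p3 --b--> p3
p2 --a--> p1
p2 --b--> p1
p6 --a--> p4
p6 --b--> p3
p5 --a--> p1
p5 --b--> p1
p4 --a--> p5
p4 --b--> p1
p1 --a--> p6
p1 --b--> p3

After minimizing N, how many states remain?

6

Start with accepting vs non-accepting: {p1,p2,p3,p4,p6} | {p5}.
Refine {p1,p2,p3,p4,p6} on symbol a: members go to different blocks, giving {p1,p2,p3,p6} and {p4}.
Refine {p1,p2,p3,p6} on symbol a: members go to different blocks, giving {p1,p2,p3} and {p6}.
Split {p1,p2,p3} by δ(·,a) → {p2,p3} and {p1}.
On input a, block {p2,p3} splits into {p2} and {p3}.
The partition is now stable with 6 blocks: {p2} | {p5} | {p4} | {p6} | {p1} | {p3}.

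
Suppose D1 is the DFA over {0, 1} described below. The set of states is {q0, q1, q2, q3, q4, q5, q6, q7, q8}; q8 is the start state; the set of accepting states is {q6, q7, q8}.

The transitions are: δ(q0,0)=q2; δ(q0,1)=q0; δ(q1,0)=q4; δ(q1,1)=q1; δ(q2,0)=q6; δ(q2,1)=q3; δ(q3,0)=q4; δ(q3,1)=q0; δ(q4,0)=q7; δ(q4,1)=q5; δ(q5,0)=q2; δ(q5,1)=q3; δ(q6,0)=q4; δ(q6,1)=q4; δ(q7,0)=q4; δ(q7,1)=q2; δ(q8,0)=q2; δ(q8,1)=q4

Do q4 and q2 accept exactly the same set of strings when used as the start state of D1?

Yes

Reachable states from the start: {q0,q2,q3,q4,q5,q6,q7,q8}. Unreachable: {q1} — drop them.
Initial partition by acceptance: {q6,q7,q8} | {q0,q2,q3,q4,q5}.
On input 0, block {q0,q2,q3,q4,q5} splits into {q0,q3,q5} and {q2,q4}.
The partition is now stable with 3 blocks: {q6,q7,q8} | {q0,q3,q5} | {q2,q4}.
q4 and q2 lie in the same block of the stable partition, so they are equivalent — no string distinguishes them.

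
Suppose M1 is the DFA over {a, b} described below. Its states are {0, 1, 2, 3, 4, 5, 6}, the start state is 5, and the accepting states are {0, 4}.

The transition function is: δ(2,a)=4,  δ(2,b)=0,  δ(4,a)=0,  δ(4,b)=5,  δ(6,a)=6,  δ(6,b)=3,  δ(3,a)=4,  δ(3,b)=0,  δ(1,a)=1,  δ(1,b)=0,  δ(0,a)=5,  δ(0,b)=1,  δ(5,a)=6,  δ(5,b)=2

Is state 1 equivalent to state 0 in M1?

No

Start with accepting vs non-accepting: {0,4} | {1,2,3,5,6}.
Refine {0,4} on symbol a: members go to different blocks, giving {0} and {4}.
Split {1,2,3,5,6} by δ(·,a) → {1,5,6} and {2,3}.
Refine {1,5,6} on symbol b: members go to different blocks, giving {5,6} and {1}.
The partition is now stable with 5 blocks: {0} | {5,6} | {4} | {2,3} | {1}.
1 and 0 end up in different blocks, so they are distinguishable. For instance, the string 'ε' is accepted from only 0.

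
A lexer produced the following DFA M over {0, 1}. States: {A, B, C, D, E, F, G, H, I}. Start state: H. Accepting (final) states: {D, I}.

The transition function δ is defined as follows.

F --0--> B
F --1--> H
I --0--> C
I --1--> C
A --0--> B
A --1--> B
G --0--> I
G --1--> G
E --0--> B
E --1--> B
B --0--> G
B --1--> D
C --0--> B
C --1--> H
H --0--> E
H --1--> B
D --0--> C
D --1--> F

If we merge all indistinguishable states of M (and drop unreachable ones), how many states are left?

States {A} cannot be reached from the start state, so discard them.
Initial partition by acceptance: {D,I} | {B,C,E,F,G,H}.
Refine {B,C,E,F,G,H} on symbol 0: members go to different blocks, giving {B,C,E,F,H} and {G}.
Refine {B,C,E,F,H} on symbol 0: members go to different blocks, giving {C,E,F,H} and {B}.
On input 0, block {C,E,F,H} splits into {C,E,F} and {H}.
Split {C,E,F} by δ(·,1) → {C,F} and {E}.
Stable partition: {D,I} | {C,F} | {G} | {B} | {H} | {E} — 6 equivalence classes.

6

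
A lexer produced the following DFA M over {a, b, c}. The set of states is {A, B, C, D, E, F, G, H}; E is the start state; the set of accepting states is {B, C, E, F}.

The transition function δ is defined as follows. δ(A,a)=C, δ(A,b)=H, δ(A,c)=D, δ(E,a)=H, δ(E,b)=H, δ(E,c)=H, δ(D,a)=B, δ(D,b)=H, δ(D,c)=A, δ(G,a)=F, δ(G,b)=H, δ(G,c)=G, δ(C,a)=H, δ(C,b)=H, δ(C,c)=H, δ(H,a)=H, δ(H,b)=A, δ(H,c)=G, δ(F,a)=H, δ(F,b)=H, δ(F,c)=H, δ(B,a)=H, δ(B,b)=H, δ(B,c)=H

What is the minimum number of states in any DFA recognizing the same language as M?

3

Initial partition by acceptance: {B,C,E,F} | {A,D,G,H}.
Split {A,D,G,H} by δ(·,a) → {A,D,G} and {H}.
Stable partition: {B,C,E,F} | {A,D,G} | {H} — 3 equivalence classes.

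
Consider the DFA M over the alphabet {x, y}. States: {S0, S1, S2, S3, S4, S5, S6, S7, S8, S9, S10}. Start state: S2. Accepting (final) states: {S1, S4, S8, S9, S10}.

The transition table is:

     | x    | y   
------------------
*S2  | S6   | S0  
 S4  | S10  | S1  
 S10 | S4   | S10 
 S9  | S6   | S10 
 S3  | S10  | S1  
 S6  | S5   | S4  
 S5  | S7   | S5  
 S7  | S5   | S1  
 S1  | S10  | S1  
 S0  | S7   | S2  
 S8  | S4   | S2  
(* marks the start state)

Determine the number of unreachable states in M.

No path from S2 leads to S3, S8, S9; the other 8 states are all reachable.

3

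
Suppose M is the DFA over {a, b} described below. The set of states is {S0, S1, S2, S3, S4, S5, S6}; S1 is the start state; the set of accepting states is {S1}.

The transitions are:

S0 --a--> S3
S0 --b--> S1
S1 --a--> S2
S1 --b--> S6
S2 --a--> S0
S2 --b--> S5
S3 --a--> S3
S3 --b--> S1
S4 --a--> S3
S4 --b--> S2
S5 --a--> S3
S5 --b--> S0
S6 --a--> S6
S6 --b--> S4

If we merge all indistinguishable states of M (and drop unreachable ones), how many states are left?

Every state is reachable, so we keep all 7.
Initial partition by acceptance: {S1} | {S0,S2,S3,S4,S5,S6}.
On input b, block {S0,S2,S3,S4,S5,S6} splits into {S2,S4,S5,S6} and {S0,S3}.
Split {S2,S4,S5,S6} by δ(·,a) → {S2,S4,S5} and {S6}.
Refine {S2,S4,S5} on symbol b: members go to different blocks, giving {S2,S4} and {S5}.
Refine {S2,S4} on symbol b: members go to different blocks, giving {S2} and {S4}.
The partition is now stable with 6 blocks: {S1} | {S2} | {S0,S3} | {S6} | {S5} | {S4}.

6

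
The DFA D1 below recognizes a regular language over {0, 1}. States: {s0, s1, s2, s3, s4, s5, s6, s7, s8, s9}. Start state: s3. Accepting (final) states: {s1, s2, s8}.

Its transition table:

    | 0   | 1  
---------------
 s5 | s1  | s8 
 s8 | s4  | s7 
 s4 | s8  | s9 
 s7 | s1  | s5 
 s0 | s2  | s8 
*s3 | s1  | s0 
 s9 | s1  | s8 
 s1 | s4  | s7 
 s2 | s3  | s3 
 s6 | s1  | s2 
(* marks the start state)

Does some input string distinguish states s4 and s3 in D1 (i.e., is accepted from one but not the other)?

First remove the unreachable states {s6}; 9 states remain.
Initial partition by acceptance: {s1,s2,s8} | {s0,s3,s4,s5,s7,s9}.
Refine {s0,s3,s4,s5,s7,s9} on symbol 1: members go to different blocks, giving {s0,s5,s9} and {s3,s4,s7}.
The partition is now stable with 3 blocks: {s1,s2,s8} | {s0,s5,s9} | {s3,s4,s7}.
s4 and s3 lie in the same block of the stable partition, so they are equivalent — no string distinguishes them.

No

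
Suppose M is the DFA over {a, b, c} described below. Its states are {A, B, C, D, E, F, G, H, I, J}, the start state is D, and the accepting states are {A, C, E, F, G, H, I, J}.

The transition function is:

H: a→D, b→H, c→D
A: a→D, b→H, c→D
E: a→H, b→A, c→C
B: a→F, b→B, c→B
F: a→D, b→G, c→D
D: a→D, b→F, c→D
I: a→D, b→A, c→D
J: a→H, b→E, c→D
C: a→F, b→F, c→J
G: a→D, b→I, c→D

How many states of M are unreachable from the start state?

Starting at D and following transitions, the reachable set is {A, D, F, G, H, I}. That leaves B, C, E, J unreachable — 4 in total.

4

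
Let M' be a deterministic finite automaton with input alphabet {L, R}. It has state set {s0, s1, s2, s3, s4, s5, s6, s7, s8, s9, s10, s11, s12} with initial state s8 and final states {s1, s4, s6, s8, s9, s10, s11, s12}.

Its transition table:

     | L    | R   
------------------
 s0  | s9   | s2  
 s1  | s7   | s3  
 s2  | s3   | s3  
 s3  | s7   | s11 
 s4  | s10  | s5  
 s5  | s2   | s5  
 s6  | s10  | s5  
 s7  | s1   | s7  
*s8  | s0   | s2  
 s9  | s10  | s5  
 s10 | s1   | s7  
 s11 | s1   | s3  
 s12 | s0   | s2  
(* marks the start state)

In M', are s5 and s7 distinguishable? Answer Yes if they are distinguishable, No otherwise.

Yes

States {s4,s6,s12} cannot be reached from the start state, so discard them.
Initial partition by acceptance: {s1,s8,s9,s10,s11} | {s0,s2,s3,s5,s7}.
Split {s1,s8,s9,s10,s11} by δ(·,L) → {s9,s10,s11} and {s1,s8}.
Refine {s9,s10,s11} on symbol L: members go to different blocks, giving {s10,s11} and {s9}.
Refine {s0,s2,s3,s5,s7} on symbol L: members go to different blocks, giving {s2,s3,s5} and {s0} and {s7}.
On input R, block {s10,s11} splits into {s10} and {s11}.
Split {s2,s3,s5} by δ(·,L) → {s2,s5} and {s3}.
Refine {s2,s5} on symbol L: members go to different blocks, giving {s2} and {s5}.
Refine {s1,s8} on symbol L: members go to different blocks, giving {s1} and {s8}.
Stable partition: {s10} | {s2} | {s1} | {s9} | {s0} | {s7} | {s11} | {s3} | {s5} | {s8} — 10 equivalence classes.
s5 and s7 end up in different blocks, so they are distinguishable. For instance, the string 'L' is accepted from only s7.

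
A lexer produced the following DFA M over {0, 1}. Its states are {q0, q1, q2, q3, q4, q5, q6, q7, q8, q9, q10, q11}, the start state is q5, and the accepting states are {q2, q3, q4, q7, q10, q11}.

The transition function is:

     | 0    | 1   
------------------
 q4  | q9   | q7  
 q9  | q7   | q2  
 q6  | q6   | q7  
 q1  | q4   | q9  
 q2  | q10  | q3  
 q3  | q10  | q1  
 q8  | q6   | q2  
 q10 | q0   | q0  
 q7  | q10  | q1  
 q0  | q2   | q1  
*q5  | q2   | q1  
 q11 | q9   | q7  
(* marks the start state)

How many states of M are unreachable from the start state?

3

Starting at q5 and following transitions, the reachable set is {q0, q1, q2, q3, q4, q5, q7, q9, q10}. That leaves q6, q8, q11 unreachable — 3 in total.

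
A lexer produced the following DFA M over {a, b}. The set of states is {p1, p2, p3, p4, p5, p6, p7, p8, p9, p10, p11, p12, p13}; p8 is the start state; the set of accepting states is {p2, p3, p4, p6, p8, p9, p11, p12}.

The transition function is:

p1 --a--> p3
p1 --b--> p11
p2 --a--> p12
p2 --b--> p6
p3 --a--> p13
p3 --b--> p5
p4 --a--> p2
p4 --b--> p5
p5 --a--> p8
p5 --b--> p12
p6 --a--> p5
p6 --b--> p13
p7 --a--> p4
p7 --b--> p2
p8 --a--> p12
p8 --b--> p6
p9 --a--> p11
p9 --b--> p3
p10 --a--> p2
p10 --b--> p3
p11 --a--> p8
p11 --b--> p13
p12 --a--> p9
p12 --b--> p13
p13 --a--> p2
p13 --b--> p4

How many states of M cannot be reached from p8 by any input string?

BFS from p8 reaches {p2, p3, p4, p5, p6, p8, p9, p11, p12, p13}; the 3 state(s) p1, p7, p10 are never visited.

3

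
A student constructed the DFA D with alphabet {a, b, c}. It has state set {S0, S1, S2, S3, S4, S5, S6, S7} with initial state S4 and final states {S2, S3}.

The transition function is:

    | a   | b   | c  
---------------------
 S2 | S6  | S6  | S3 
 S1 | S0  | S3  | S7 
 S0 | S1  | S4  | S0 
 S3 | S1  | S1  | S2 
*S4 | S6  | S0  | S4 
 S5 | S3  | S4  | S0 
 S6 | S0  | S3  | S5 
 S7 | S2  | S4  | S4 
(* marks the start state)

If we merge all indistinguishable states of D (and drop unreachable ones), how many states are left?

4

Start with accepting vs non-accepting: {S2,S3} | {S0,S1,S4,S5,S6,S7}.
Split {S0,S1,S4,S5,S6,S7} by δ(·,a) → {S0,S1,S4,S6} and {S5,S7}.
Refine {S0,S1,S4,S6} on symbol b: members go to different blocks, giving {S0,S4} and {S1,S6}.
No further refinement is possible. Final partition (4 blocks): {S2,S3} | {S0,S4} | {S5,S7} | {S1,S6}.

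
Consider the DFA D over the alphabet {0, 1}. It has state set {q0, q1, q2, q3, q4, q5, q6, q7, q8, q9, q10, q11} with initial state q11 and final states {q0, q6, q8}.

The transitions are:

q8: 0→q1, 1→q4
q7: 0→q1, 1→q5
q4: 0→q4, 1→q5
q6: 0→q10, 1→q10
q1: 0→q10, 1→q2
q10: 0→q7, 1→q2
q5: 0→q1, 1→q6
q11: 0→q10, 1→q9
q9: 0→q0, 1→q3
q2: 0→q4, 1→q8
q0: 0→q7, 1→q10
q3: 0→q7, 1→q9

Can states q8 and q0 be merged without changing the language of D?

Yes

Every state is reachable, so we keep all 12.
P0 = {q0,q6,q8} | {q1,q2,q3,q4,q5,q7,q9,q10,q11}.
On input 0, block {q1,q2,q3,q4,q5,q7,q9,q10,q11} splits into {q1,q2,q3,q4,q5,q7,q10,q11} and {q9}.
On input 1, block {q1,q2,q3,q4,q5,q7,q10,q11} splits into {q1,q4,q7,q10} and {q2,q5} and {q3,q11}.
The partition is now stable with 5 blocks: {q0,q6,q8} | {q1,q4,q7,q10} | {q9} | {q2,q5} | {q3,q11}.
q8 and q0 lie in the same block of the stable partition, so they are equivalent — no string distinguishes them.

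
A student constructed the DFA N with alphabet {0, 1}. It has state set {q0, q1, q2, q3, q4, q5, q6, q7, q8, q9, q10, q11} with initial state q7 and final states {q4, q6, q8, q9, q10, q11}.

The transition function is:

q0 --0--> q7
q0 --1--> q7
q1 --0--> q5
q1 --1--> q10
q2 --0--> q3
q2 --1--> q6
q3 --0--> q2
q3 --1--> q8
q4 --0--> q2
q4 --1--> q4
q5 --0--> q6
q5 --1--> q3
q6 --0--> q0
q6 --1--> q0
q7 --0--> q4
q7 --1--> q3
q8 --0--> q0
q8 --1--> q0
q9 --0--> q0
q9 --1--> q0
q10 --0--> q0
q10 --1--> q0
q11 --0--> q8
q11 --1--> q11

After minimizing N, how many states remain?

First remove the unreachable states {q1,q5,q9,q10,q11}; 7 states remain.
P0 = {q4,q6,q8} | {q0,q2,q3,q7}.
Refine {q4,q6,q8} on symbol 1: members go to different blocks, giving {q6,q8} and {q4}.
Refine {q0,q2,q3,q7} on symbol 0: members go to different blocks, giving {q0,q2,q3} and {q7}.
On input 0, block {q0,q2,q3} splits into {q2,q3} and {q0}.
Stable partition: {q6,q8} | {q2,q3} | {q4} | {q7} | {q0} — 5 equivalence classes.

5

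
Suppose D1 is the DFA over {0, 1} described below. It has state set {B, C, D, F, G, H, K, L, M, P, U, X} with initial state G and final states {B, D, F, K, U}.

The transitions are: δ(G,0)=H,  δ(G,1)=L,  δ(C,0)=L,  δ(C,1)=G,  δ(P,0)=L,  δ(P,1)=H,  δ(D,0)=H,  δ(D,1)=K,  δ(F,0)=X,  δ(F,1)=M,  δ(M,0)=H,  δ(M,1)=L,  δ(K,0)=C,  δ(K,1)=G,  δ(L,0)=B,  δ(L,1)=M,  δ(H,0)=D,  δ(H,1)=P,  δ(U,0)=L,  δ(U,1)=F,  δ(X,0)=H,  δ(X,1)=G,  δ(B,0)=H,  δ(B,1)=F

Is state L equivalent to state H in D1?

Yes

States {U} cannot be reached from the start state, so discard them.
Start with accepting vs non-accepting: {B,D,F,K} | {C,G,H,L,M,P,X}.
Refine {B,D,F,K} on symbol 1: members go to different blocks, giving {B,D} and {F,K}.
Split {C,G,H,L,M,P,X} by δ(·,0) → {C,G,M,P,X} and {H,L}.
Split {C,G,M,P,X} by δ(·,1) → {G,M,P} and {C,X}.
Stable partition: {B,D} | {G,M,P} | {F,K} | {H,L} | {C,X} — 5 equivalence classes.
L and H lie in the same block of the stable partition, so they are equivalent — no string distinguishes them.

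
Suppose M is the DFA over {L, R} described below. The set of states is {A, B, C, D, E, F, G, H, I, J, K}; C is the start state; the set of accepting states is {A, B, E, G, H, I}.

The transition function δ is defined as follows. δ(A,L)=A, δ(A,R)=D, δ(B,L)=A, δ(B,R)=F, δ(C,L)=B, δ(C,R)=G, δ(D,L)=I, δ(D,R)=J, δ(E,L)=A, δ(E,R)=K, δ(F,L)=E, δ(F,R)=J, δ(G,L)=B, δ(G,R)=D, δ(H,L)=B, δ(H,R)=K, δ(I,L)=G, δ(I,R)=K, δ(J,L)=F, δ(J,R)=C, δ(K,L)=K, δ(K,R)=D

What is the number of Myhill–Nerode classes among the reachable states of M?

States {H} cannot be reached from the start state, so discard them.
Initial partition by acceptance: {A,B,E,G,I} | {C,D,F,J,K}.
Split {C,D,F,J,K} by δ(·,L) → {C,D,F} and {J,K}.
On input R, block {A,B,E,G,I} splits into {A,B,G} and {E,I}.
Refine {C,D,F} on symbol L: members go to different blocks, giving {D,F} and {C}.
Split {J,K} by δ(·,L) → {J} and {K}.
Stable partition: {A,B,G} | {D,F} | {J} | {E,I} | {C} | {K} — 6 equivalence classes.

6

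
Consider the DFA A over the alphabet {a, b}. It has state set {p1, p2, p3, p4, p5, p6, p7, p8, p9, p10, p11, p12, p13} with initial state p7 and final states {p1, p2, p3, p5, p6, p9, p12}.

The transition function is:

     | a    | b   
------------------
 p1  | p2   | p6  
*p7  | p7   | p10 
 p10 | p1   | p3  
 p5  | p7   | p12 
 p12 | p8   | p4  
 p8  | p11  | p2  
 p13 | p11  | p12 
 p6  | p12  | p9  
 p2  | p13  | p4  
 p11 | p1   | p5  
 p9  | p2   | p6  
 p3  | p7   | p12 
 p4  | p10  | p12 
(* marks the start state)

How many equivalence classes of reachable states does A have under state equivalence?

6

Every state is reachable, so we keep all 13.
P0 = {p1,p2,p3,p5,p6,p9,p12} | {p4,p7,p8,p10,p11,p13}.
On input a, block {p1,p2,p3,p5,p6,p9,p12} splits into {p2,p3,p5,p12} and {p1,p6,p9}.
Split {p2,p3,p5,p12} by δ(·,b) → {p2,p12} and {p3,p5}.
Split {p4,p7,p8,p10,p11,p13} by δ(·,a) → {p4,p7,p8,p13} and {p10,p11}.
Refine {p4,p7,p8,p13} on symbol a: members go to different blocks, giving {p4,p8,p13} and {p7}.
Stable partition: {p2,p12} | {p4,p8,p13} | {p1,p6,p9} | {p3,p5} | {p10,p11} | {p7} — 6 equivalence classes.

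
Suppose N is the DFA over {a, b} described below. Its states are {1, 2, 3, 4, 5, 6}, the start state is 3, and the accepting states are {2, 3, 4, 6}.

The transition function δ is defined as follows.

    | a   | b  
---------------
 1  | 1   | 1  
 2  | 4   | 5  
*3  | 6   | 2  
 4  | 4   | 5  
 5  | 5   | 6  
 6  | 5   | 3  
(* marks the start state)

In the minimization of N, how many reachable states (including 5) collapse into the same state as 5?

1

States {1} cannot be reached from the start state, so discard them.
Initial partition by acceptance: {2,3,4,6} | {5}.
On input a, block {2,3,4,6} splits into {2,3,4} and {6}.
On input a, block {2,3,4} splits into {2,4} and {3}.
The partition is now stable with 4 blocks: {2,4} | {5} | {6} | {3}.
The equivalence class containing 5 is {5}, of size 1.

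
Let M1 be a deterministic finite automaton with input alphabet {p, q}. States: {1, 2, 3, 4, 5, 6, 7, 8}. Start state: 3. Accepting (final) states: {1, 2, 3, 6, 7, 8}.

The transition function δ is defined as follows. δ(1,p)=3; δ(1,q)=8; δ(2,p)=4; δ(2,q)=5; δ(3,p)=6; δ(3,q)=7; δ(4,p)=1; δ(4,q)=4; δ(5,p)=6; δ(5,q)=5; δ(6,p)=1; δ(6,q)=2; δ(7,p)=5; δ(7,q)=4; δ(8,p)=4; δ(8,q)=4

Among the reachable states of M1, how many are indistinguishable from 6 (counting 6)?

All states are reachable from the start state.
Initial partition by acceptance: {1,2,3,6,7,8} | {4,5}.
Split {1,2,3,6,7,8} by δ(·,p) → {1,3,6} and {2,7,8}.
Stable partition: {1,3,6} | {4,5} | {2,7,8} — 3 equivalence classes.
State 6 belongs to the block {1,3,6}, which has 3 states.

3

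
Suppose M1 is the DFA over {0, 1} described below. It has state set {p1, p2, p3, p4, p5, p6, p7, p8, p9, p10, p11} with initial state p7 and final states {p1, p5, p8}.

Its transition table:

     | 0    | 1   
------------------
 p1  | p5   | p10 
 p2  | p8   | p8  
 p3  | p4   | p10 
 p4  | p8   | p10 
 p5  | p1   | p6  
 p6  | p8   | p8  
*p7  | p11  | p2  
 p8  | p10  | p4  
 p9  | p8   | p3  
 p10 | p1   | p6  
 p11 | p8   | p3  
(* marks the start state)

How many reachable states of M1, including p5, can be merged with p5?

1

First remove the unreachable states {p9}; 10 states remain.
Start with accepting vs non-accepting: {p1,p5,p8} | {p2,p3,p4,p6,p7,p10,p11}.
On input 0, block {p1,p5,p8} splits into {p1,p5} and {p8}.
Refine {p2,p3,p4,p6,p7,p10,p11} on symbol 0: members go to different blocks, giving {p2,p4,p6,p11} and {p3,p7} and {p10}.
Refine {p1,p5} on symbol 1: members go to different blocks, giving {p1} and {p5}.
Refine {p2,p4,p6,p11} on symbol 1: members go to different blocks, giving {p2,p6} and {p4} and {p11}.
Refine {p3,p7} on symbol 0: members go to different blocks, giving {p3} and {p7}.
Stable partition: {p1} | {p2,p6} | {p8} | {p3} | {p10} | {p5} | {p4} | {p11} | {p7} — 9 equivalence classes.
State p5 belongs to the block {p5}, which has 1 states.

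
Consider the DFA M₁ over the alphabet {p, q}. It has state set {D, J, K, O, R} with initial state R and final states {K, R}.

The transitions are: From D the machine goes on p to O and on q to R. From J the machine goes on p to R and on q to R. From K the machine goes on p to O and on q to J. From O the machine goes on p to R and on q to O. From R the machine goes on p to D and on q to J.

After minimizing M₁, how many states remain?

4

First remove the unreachable states {K}; 4 states remain.
P0 = {R} | {D,J,O}.
Refine {D,J,O} on symbol p: members go to different blocks, giving {J,O} and {D}.
Refine {J,O} on symbol q: members go to different blocks, giving {O} and {J}.
The partition is now stable with 4 blocks: {R} | {O} | {D} | {J}.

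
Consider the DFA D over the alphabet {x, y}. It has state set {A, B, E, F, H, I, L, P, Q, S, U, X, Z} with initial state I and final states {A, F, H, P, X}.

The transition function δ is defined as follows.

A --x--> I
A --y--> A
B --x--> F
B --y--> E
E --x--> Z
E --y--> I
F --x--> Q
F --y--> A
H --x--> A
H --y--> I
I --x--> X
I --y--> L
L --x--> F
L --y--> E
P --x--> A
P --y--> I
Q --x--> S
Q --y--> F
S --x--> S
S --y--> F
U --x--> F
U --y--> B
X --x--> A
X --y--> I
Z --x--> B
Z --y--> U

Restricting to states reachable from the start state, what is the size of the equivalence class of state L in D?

2

Reachable states from the start: {A,B,E,F,I,L,Q,S,U,X,Z}. Unreachable: {H,P} — drop them.
Initial partition by acceptance: {A,F,X} | {B,E,I,L,Q,S,U,Z}.
Split {A,F,X} by δ(·,x) → {A,F} and {X}.
Split {B,E,I,L,Q,S,U,Z} by δ(·,x) → {E,Q,S,Z} and {B,L,U} and {I}.
Split {A,F} by δ(·,x) → {F} and {A}.
Split {E,Q,S,Z} by δ(·,x) → {E,Q,S} and {Z}.
Refine {E,Q,S} on symbol x: members go to different blocks, giving {Q,S} and {E}.
Refine {B,L,U} on symbol y: members go to different blocks, giving {B,L} and {U}.
The partition is now stable with 9 blocks: {F} | {Q,S} | {X} | {B,L} | {I} | {A} | {Z} | {E} | {U}.
State L belongs to the block {B,L}, which has 2 states.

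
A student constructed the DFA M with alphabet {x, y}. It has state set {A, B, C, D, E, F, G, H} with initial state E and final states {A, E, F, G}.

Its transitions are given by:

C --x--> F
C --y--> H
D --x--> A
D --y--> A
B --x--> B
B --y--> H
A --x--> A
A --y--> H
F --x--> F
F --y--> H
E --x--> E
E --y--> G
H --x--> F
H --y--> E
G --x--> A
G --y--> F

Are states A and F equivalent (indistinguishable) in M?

First remove the unreachable states {B,C,D}; 5 states remain.
P0 = {A,E,F,G} | {H}.
Split {A,E,F,G} by δ(·,y) → {A,F} and {E,G}.
Split {E,G} by δ(·,x) → {E} and {G}.
No further refinement is possible. Final partition (4 blocks): {A,F} | {H} | {E} | {G}.
A and F lie in the same block of the stable partition, so they are equivalent — no string distinguishes them.

Yes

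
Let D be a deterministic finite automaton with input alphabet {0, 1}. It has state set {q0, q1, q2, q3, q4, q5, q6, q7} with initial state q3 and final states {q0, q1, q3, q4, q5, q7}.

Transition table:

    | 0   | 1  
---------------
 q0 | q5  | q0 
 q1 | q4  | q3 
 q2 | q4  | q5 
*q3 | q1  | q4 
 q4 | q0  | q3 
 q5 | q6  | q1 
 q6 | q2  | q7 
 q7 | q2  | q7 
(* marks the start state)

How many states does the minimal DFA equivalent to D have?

Start with accepting vs non-accepting: {q0,q1,q3,q4,q5,q7} | {q2,q6}.
On input 0, block {q0,q1,q3,q4,q5,q7} splits into {q0,q1,q3,q4} and {q5,q7}.
On input 0, block {q0,q1,q3,q4} splits into {q1,q3,q4} and {q0}.
On input 0, block {q1,q3,q4} splits into {q1,q3} and {q4}.
Refine {q1,q3} on symbol 0: members go to different blocks, giving {q1} and {q3}.
On input 0, block {q2,q6} splits into {q2} and {q6}.
Split {q5,q7} by δ(·,0) → {q5} and {q7}.
The partition is now stable with 8 blocks: {q1} | {q2} | {q5} | {q0} | {q4} | {q3} | {q6} | {q7}.

8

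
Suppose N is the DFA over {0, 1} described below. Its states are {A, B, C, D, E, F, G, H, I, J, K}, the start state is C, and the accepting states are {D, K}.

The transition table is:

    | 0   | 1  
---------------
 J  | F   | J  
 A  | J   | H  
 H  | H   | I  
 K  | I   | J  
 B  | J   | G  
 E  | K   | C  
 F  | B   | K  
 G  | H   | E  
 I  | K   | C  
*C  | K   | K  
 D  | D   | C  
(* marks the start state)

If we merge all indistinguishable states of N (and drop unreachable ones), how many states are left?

7

States {A,D} cannot be reached from the start state, so discard them.
Initial partition by acceptance: {K} | {B,C,E,F,G,H,I,J}.
Split {B,C,E,F,G,H,I,J} by δ(·,0) → {B,F,G,H,J} and {C,E,I}.
Split {B,F,G,H,J} by δ(·,1) → {B,J} and {G,H} and {F}.
Refine {B,J} on symbol 0: members go to different blocks, giving {B} and {J}.
Split {C,E,I} by δ(·,1) → {E,I} and {C}.
No further refinement is possible. Final partition (7 blocks): {K} | {B} | {E,I} | {G,H} | {F} | {J} | {C}.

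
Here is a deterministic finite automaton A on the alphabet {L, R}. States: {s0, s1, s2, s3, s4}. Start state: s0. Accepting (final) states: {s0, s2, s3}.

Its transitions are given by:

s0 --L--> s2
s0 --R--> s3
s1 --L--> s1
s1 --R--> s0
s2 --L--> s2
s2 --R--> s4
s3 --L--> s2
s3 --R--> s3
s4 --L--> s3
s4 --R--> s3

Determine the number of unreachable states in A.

No path from s0 leads to s1; the other 4 states are all reachable.

1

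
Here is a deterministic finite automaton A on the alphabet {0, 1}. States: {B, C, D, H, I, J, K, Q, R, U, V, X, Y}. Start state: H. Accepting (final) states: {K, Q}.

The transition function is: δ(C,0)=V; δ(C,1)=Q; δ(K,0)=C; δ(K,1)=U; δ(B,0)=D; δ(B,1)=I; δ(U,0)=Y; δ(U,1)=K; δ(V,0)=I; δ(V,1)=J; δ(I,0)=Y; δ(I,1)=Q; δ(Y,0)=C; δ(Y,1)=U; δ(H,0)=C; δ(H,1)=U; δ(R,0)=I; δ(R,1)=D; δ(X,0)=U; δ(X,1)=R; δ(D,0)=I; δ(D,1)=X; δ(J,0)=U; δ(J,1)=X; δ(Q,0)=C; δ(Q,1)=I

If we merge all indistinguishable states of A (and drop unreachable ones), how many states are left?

States {B} cannot be reached from the start state, so discard them.
P0 = {K,Q} | {C,D,H,I,J,R,U,V,X,Y}.
Refine {C,D,H,I,J,R,U,V,X,Y} on symbol 1: members go to different blocks, giving {D,H,J,R,V,X,Y} and {C,I,U}.
On input 1, block {D,H,J,R,V,X,Y} splits into {D,J,R,V,X} and {H,Y}.
Split {C,I,U} by δ(·,0) → {I,U} and {C}.
The partition is now stable with 5 blocks: {K,Q} | {D,J,R,V,X} | {I,U} | {H,Y} | {C}.

5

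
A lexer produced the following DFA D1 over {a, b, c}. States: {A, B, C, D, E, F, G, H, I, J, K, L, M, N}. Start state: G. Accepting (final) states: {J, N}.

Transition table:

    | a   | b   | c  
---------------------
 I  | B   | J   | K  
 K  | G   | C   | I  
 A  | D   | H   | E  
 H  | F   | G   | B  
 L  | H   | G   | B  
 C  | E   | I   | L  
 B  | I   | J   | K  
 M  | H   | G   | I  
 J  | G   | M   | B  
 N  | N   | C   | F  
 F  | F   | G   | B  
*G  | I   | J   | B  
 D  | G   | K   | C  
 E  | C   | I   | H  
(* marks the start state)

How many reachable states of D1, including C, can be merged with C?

2

States {A,D,N} cannot be reached from the start state, so discard them.
Initial partition by acceptance: {J} | {B,C,E,F,G,H,I,K,L,M}.
Refine {B,C,E,F,G,H,I,K,L,M} on symbol b: members go to different blocks, giving {C,E,F,H,K,L,M} and {B,G,I}.
On input a, block {C,E,F,H,K,L,M} splits into {C,E,F,H,L,M} and {K}.
Split {C,E,F,H,L,M} by δ(·,c) → {F,H,L,M} and {C,E}.
Split {B,G,I} by δ(·,c) → {B,I} and {G}.
Stable partition: {J} | {F,H,L,M} | {B,I} | {K} | {C,E} | {G} — 6 equivalence classes.
The equivalence class containing C is {C,E}, of size 2.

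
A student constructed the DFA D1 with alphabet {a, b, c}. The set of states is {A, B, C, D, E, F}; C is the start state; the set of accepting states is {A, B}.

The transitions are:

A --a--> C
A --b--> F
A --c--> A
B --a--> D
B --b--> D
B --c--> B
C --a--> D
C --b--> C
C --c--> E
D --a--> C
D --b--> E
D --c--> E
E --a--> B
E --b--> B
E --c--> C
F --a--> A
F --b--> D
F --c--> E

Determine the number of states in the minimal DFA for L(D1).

4

Reachable states from the start: {B,C,D,E}. Unreachable: {A,F} — drop them.
P0 = {B} | {C,D,E}.
Split {C,D,E} by δ(·,a) → {C,D} and {E}.
Refine {C,D} on symbol b: members go to different blocks, giving {C} and {D}.
The partition is now stable with 4 blocks: {B} | {C} | {E} | {D}.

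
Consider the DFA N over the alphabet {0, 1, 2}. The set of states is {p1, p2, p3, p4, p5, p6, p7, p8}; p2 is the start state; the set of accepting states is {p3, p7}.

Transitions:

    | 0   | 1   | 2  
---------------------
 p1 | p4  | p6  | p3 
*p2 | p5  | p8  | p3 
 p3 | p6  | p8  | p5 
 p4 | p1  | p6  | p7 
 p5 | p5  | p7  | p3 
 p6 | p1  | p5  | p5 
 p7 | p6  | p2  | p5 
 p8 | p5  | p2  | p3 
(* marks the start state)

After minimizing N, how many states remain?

P0 = {p3,p7} | {p1,p2,p4,p5,p6,p8}.
On input 1, block {p1,p2,p4,p5,p6,p8} splits into {p1,p2,p4,p6,p8} and {p5}.
Refine {p1,p2,p4,p6,p8} on symbol 0: members go to different blocks, giving {p1,p4,p6} and {p2,p8}.
On input 1, block {p1,p4,p6} splits into {p1,p4} and {p6}.
No further refinement is possible. Final partition (5 blocks): {p3,p7} | {p1,p4} | {p5} | {p2,p8} | {p6}.

5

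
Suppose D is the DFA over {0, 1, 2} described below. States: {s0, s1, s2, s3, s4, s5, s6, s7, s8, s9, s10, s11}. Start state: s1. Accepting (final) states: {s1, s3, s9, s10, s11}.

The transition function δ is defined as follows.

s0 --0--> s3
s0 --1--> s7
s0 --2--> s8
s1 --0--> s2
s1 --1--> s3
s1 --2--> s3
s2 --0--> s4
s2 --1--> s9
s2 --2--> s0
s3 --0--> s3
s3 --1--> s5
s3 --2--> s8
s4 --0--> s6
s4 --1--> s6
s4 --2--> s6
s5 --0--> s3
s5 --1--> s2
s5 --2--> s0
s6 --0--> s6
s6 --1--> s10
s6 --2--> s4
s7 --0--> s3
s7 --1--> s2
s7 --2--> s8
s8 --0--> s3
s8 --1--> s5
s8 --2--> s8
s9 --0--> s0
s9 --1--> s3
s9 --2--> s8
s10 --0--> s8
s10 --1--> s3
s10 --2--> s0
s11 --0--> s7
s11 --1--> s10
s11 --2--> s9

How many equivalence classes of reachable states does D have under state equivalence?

First remove the unreachable states {s11}; 11 states remain.
P0 = {s1,s3,s9,s10} | {s0,s2,s4,s5,s6,s7,s8}.
Split {s1,s3,s9,s10} by δ(·,0) → {s1,s9,s10} and {s3}.
Split {s1,s9,s10} by δ(·,2) → {s9,s10} and {s1}.
Refine {s0,s2,s4,s5,s6,s7,s8} on symbol 0: members go to different blocks, giving {s0,s5,s7,s8} and {s2,s4,s6}.
Split {s0,s5,s7,s8} by δ(·,1) → {s0,s8} and {s5,s7}.
Split {s2,s4,s6} by δ(·,1) → {s2,s6} and {s4}.
Refine {s2,s6} on symbol 0: members go to different blocks, giving {s2} and {s6}.
No further refinement is possible. Final partition (8 blocks): {s9,s10} | {s0,s8} | {s3} | {s1} | {s2} | {s5,s7} | {s4} | {s6}.

8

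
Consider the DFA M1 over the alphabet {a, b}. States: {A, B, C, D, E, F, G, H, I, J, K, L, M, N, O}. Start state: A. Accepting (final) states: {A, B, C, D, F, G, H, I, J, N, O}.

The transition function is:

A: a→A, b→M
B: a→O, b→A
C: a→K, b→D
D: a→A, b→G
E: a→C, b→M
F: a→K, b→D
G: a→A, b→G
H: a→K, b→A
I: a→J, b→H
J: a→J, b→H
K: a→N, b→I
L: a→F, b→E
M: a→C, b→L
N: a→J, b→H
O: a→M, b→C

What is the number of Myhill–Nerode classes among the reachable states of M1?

First remove the unreachable states {B,O}; 13 states remain.
Start with accepting vs non-accepting: {A,C,D,F,G,H,I,J,N} | {E,K,L,M}.
On input a, block {A,C,D,F,G,H,I,J,N} splits into {A,D,G,I,J,N} and {C,F,H}.
Split {A,D,G,I,J,N} by δ(·,b) → {I,J,N} and {D,G} and {A}.
Split {E,K,L,M} by δ(·,a) → {E,L,M} and {K}.
Refine {C,F,H} on symbol b: members go to different blocks, giving {C,F} and {H}.
No further refinement is possible. Final partition (7 blocks): {I,J,N} | {E,L,M} | {C,F} | {D,G} | {A} | {K} | {H}.

7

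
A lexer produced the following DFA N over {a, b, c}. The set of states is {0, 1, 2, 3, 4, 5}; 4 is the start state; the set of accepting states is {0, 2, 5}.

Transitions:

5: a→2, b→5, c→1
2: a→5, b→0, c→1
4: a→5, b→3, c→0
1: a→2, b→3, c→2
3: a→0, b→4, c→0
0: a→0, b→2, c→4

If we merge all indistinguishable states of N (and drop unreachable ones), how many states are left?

2

Every state is reachable, so we keep all 6.
Start with accepting vs non-accepting: {0,2,5} | {1,3,4}.
The partition is now stable with 2 blocks: {0,2,5} | {1,3,4}.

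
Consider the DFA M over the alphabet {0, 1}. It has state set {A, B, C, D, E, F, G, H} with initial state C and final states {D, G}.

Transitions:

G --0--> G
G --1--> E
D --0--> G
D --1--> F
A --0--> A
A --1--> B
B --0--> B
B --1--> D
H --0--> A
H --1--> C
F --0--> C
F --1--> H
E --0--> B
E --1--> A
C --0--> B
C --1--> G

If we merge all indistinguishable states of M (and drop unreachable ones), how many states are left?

4

Every state is reachable, so we keep all 8.
P0 = {D,G} | {A,B,C,E,F,H}.
Split {A,B,C,E,F,H} by δ(·,1) → {A,E,F,H} and {B,C}.
On input 0, block {A,E,F,H} splits into {A,H} and {E,F}.
The partition is now stable with 4 blocks: {D,G} | {A,H} | {B,C} | {E,F}.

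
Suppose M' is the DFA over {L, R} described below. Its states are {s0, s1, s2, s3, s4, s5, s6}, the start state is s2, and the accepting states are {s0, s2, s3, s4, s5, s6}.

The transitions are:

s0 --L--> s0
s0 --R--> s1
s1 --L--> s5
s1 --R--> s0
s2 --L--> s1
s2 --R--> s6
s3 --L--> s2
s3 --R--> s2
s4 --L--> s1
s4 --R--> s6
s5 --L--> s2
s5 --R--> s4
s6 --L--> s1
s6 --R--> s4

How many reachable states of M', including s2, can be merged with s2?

Reachable states from the start: {s0,s1,s2,s4,s5,s6}. Unreachable: {s3} — drop them.
Initial partition by acceptance: {s0,s2,s4,s5,s6} | {s1}.
Split {s0,s2,s4,s5,s6} by δ(·,L) → {s2,s4,s6} and {s0,s5}.
Split {s0,s5} by δ(·,L) → {s0} and {s5}.
No further refinement is possible. Final partition (4 blocks): {s2,s4,s6} | {s1} | {s0} | {s5}.
State s2 belongs to the block {s2,s4,s6}, which has 3 states.

3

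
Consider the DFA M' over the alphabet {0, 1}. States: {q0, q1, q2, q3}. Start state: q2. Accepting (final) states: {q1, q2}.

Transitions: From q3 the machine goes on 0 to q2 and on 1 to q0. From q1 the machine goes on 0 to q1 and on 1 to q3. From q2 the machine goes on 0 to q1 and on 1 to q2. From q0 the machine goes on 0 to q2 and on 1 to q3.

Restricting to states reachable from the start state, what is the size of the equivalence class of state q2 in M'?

All states are reachable from the start state.
Initial partition by acceptance: {q1,q2} | {q0,q3}.
Refine {q1,q2} on symbol 1: members go to different blocks, giving {q1} and {q2}.
The partition is now stable with 3 blocks: {q1} | {q0,q3} | {q2}.
State q2 belongs to the block {q2}, which has 1 states.

1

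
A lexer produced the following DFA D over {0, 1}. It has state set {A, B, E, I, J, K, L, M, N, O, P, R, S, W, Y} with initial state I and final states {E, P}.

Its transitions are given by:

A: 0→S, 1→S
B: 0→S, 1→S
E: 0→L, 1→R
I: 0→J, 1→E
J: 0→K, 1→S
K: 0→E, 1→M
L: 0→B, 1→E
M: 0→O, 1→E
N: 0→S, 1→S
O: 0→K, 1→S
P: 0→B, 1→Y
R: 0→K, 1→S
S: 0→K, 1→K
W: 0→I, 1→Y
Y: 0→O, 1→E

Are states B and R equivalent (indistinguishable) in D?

First remove the unreachable states {A,N,P,W,Y}; 10 states remain.
Initial partition by acceptance: {E} | {B,I,J,K,L,M,O,R,S}.
Refine {B,I,J,K,L,M,O,R,S} on symbol 0: members go to different blocks, giving {B,I,J,L,M,O,R,S} and {K}.
On input 0, block {B,I,J,L,M,O,R,S} splits into {J,O,R,S} and {B,I,L,M}.
Split {J,O,R,S} by δ(·,1) → {J,O,R} and {S}.
Split {B,I,L,M} by δ(·,0) → {I,M} and {B} and {L}.
No further refinement is possible. Final partition (7 blocks): {E} | {J,O,R} | {K} | {I,M} | {S} | {B} | {L}.
B and R end up in different blocks, so they are distinguishable. For instance, the string '00' is accepted from only R.

No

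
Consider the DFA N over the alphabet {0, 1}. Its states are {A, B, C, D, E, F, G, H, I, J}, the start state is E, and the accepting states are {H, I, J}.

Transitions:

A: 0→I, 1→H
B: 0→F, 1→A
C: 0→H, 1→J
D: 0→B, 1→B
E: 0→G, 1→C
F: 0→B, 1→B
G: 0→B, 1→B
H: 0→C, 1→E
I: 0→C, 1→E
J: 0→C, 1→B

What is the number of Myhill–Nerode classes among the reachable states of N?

4

Reachable states from the start: {A,B,C,E,F,G,H,I,J}. Unreachable: {D} — drop them.
Start with accepting vs non-accepting: {H,I,J} | {A,B,C,E,F,G}.
Split {A,B,C,E,F,G} by δ(·,0) → {B,E,F,G} and {A,C}.
Refine {B,E,F,G} on symbol 1: members go to different blocks, giving {B,E} and {F,G}.
No further refinement is possible. Final partition (4 blocks): {H,I,J} | {B,E} | {A,C} | {F,G}.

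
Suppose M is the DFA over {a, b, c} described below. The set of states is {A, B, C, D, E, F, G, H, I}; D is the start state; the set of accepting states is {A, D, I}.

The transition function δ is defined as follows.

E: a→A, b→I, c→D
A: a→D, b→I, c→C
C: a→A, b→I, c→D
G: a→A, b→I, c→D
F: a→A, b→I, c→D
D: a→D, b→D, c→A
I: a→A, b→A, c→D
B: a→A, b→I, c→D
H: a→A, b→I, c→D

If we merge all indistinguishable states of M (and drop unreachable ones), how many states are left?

Reachable states from the start: {A,C,D,I}. Unreachable: {B,E,F,G,H} — drop them.
P0 = {A,D,I} | {C}.
Refine {A,D,I} on symbol c: members go to different blocks, giving {D,I} and {A}.
On input a, block {D,I} splits into {D} and {I}.
The partition is now stable with 4 blocks: {D} | {C} | {A} | {I}.

4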